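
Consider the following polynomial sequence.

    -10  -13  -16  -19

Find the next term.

First differences: -3 , -3 , -3
First differences constant at -3.
-19 − 3 = -22

-22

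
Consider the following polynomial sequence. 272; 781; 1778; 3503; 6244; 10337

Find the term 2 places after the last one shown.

24163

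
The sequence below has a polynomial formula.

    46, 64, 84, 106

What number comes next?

130

First differences: 18, 20, 22
Second differences: 2, 2
The second differences are constant (2).
22 + 2 = 24;  106 + 24 = 130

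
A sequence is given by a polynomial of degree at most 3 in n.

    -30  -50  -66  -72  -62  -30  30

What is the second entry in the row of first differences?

Δ: -20, -16, -6, 10, 32, 60
Δ²: 4, 10, 16, 22, 28
Δ³: 6, 6, 6, 6

-16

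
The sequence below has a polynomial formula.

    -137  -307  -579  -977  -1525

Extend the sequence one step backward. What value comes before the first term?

-45

First differences: -170  -272  -398  -548
Second differences: -102  -126  -150
Third differences: -24  -24
The third differences are constant at -24.
Work back: -102 + 24 = -78;  -170 + 78 = -92;  -137 + 92 = -45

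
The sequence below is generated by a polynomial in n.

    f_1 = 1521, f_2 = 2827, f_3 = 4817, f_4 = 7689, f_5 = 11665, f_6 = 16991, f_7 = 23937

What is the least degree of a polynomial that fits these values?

1306, 1990, 2872, 3976, 5326, 6946
684, 882, 1104, 1350, 1620
198, 222, 246, 270
24, 24, 24
The fourth differences are constant, so the polynomial has degree 4.

4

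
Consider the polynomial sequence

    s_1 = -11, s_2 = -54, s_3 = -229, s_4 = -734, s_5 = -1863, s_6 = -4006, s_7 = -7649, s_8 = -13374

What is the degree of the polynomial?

4

First differences: -43, -175, -505, -1129, -2143, -3643, -5725
Second differences: -132, -330, -624, -1014, -1500, -2082
Third differences: -198, -294, -390, -486, -582
Fourth differences: -96, -96, -96, -96
The fourth differences are constant, so the polynomial has degree 4.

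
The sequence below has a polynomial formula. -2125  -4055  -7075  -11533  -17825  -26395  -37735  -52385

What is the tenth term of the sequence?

First differences: -1930, -3020, -4458, -6292, -8570, -11340, -14650
Second differences: -1090, -1438, -1834, -2278, -2770, -3310
Third differences: -348, -396, -444, -492, -540
Fourth differences: -48, -48, -48, -48
Fourth differences constant at -48.
-540 − 48 = -588;  -3310 − 588 = -3898;  -14650 − 3898 = -18548;  -52385 − 18548 = -70933
-588 − 48 = -636;  -3898 − 636 = -4534;  -18548 − 4534 = -23082;  -70933 − 23082 = -94015

-94015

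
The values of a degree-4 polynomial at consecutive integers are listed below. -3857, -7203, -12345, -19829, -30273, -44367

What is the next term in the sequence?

-62873

-3346, -5142, -7484, -10444, -14094
-1796, -2342, -2960, -3650
-546, -618, -690
-72, -72
The fourth differences are constant (-72).
-690 − 72 = -762;  -3650 − 762 = -4412;  -14094 − 4412 = -18506;  -44367 − 18506 = -62873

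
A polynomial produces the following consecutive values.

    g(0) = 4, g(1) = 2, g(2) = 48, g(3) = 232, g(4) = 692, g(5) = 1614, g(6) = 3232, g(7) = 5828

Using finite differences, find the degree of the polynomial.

-2, 46, 184, 460, 922, 1618, 2596
48, 138, 276, 462, 696, 978
90, 138, 186, 234, 282
48, 48, 48, 48
The fourth differences are constant, so the polynomial has degree 4.

4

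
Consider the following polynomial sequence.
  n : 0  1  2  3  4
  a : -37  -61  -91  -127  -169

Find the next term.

D1: -24, -30, -36, -42
D2: -6, -6, -6
Constant second difference = -6, so extend:
-42 − 6 = -48;  -169 − 48 = -217

-217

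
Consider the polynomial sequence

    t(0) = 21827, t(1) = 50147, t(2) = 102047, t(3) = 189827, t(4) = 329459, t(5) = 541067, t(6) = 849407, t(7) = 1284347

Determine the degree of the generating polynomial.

28320, 51900, 87780, 139632, 211608, 308340, 434940
23580, 35880, 51852, 71976, 96732, 126600
12300, 15972, 20124, 24756, 29868
3672, 4152, 4632, 5112
480, 480, 480
The fifth differences are constant, so the polynomial has degree 5.

5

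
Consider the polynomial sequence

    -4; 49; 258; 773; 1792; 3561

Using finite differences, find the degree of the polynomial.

4

53, 209, 515, 1019, 1769
156, 306, 504, 750
150, 198, 246
48, 48
The fourth differences are constant, so the polynomial has degree 4.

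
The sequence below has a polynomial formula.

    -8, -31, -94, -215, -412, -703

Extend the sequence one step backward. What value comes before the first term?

First differences: -23, -63, -121, -197, -291
Second differences: -40, -58, -76, -94
Third differences: -18, -18, -18
The third differences are constant at -18.
Work back: -40 + 18 = -22;  -23 + 22 = -1;  -8 + 1 = -7

-7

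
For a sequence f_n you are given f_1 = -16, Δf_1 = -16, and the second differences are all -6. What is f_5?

-116

Build the table forward from the leading diagonal:
Second differences: -6, -6, -6, -6, -6
First differences: -16, -22, -28, -34, -40
f: -16, -32, -54, -82, -116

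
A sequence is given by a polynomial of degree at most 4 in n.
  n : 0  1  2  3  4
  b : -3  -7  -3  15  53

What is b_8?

First differences: -4, 4, 18, 38
Second differences: 8, 14, 20
Third differences: 6, 6
Constant third difference = 6, so extend:
20 + 6 = 26;  38 + 26 = 64;  53 + 64 = 117
26 + 6 = 32;  64 + 32 = 96;  117 + 96 = 213
32 + 6 = 38;  96 + 38 = 134;  213 + 134 = 347
38 + 6 = 44;  134 + 44 = 178;  347 + 178 = 525

525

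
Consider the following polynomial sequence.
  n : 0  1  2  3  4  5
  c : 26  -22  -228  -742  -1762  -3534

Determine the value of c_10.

-35644

-48, -206, -514, -1020, -1772
-158, -308, -506, -752
-150, -198, -246
-48, -48
Constant fourth difference = -48, so extend:
-246 − 48 = -294;  -752 − 294 = -1046;  -1772 − 1046 = -2818;  -3534 − 2818 = -6352
-294 − 48 = -342;  -1046 − 342 = -1388;  -2818 − 1388 = -4206;  -6352 − 4206 = -10558
-342 − 48 = -390;  -1388 − 390 = -1778;  -4206 − 1778 = -5984;  -10558 − 5984 = -16542
-390 − 48 = -438;  -1778 − 438 = -2216;  -5984 − 2216 = -8200;  -16542 − 8200 = -24742
-438 − 48 = -486;  -2216 − 486 = -2702;  -8200 − 2702 = -10902;  -24742 − 10902 = -35644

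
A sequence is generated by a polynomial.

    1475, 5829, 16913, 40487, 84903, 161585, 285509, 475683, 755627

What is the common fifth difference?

480

First differences: 4354, 11084, 23574, 44416, 76682, 123924, 190174, 279944
Second differences: 6730, 12490, 20842, 32266, 47242, 66250, 89770
Third differences: 5760, 8352, 11424, 14976, 19008, 23520
Fourth differences: 2592, 3072, 3552, 4032, 4512
Fifth differences: 480, 480, 480, 480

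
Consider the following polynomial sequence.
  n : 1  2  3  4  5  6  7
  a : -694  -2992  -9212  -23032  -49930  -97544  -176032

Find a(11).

-1110244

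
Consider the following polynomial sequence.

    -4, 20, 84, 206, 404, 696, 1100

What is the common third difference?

Δ: 24, 64, 122, 198, 292, 404
Δ²: 40, 58, 76, 94, 112
Δ³: 18, 18, 18, 18

18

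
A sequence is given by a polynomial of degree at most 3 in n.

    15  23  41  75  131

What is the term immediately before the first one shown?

D1: 8, 18, 34, 56
D2: 10, 16, 22
D3: 6, 6
The third differences are constant at 6.
Work back: 10 − 6 = 4;  8 − 4 = 4;  15 − 4 = 11

11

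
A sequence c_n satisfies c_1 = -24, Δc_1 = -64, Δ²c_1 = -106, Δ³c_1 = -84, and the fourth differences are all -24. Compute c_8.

-6478

Build the table forward from the leading diagonal:
Fourth differences: -24  -24  -24  -24  -24  -24  -24  -24
Third differences: -84  -108  -132  -156  -180  -204  -228  -252
Second differences: -106  -190  -298  -430  -586  -766  -970  -1198
First differences: -64  -170  -360  -658  -1088  -1674  -2440  -3410
c: -24  -88  -258  -618  -1276  -2364  -4038  -6478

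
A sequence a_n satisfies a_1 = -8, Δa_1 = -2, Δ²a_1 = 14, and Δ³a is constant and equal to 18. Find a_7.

550

Build the table forward from the leading diagonal:
D3: 18, 18, 18, 18, 18, 18, 18
D2: 14, 32, 50, 68, 86, 104, 122
D1: -2, 12, 44, 94, 162, 248, 352
a: -8, -10, 2, 46, 140, 302, 550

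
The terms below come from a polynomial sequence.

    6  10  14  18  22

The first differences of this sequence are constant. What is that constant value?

4

First differences: 4, 4, 4, 4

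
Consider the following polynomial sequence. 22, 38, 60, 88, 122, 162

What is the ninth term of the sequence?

318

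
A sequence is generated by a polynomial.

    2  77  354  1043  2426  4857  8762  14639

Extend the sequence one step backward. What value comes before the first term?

First differences: 75, 277, 689, 1383, 2431, 3905, 5877
Second differences: 202, 412, 694, 1048, 1474, 1972
Third differences: 210, 282, 354, 426, 498
Fourth differences: 72, 72, 72, 72
The fourth differences are constant at 72.
Work back: 210 − 72 = 138;  202 − 138 = 64;  75 − 64 = 11;  2 − 11 = -9

-9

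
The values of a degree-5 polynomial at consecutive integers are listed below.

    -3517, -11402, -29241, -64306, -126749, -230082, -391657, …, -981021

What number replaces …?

Using the first 7 terms:
First differences: -7885  -17839  -35065  -62443  -103333  -161575
Second differences: -9954  -17226  -27378  -40890  -58242
Third differences: -7272  -10152  -13512  -17352
Fourth differences: -2880  -3360  -3840
Fifth differences: -480  -480
Constant fifth difference = -480.
Extend forward: -3840 − 480 = -4320;  -17352 − 4320 = -21672;  -58242 − 21672 = -79914;  -161575 − 79914 = -241489;  -391657 − 241489 = -633146

-633146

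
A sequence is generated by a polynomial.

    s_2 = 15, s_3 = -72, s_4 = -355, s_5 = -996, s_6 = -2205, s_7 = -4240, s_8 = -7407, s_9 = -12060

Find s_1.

D1: -87, -283, -641, -1209, -2035, -3167, -4653
D2: -196, -358, -568, -826, -1132, -1486
D3: -162, -210, -258, -306, -354
D4: -48, -48, -48, -48
The fourth differences are constant at -48.
Work back: -162 + 48 = -114;  -196 + 114 = -82;  -87 + 82 = -5;  15 + 5 = 20

20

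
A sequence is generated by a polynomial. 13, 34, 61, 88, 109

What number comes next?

118

Δ: 21, 27, 27, 21
Δ²: 6, 0, -6
Δ³: -6, -6
Constant third difference = -6, so extend:
-6 − 6 = -12;  21 − 12 = 9;  109 + 9 = 118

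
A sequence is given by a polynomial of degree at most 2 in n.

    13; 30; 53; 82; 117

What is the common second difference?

6

D1: 17, 23, 29, 35
D2: 6, 6, 6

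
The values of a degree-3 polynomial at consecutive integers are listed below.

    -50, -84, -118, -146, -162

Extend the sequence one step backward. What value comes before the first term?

-22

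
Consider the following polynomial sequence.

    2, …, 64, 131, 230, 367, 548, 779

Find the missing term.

Using the last 6 terms:
Δ: 67  99  137  181  231
Δ²: 32  38  44  50
Δ³: 6  6  6
Constant third difference = 6.
Extend backward: 32 − 6 = 26;  67 − 26 = 41;  64 − 41 = 23

23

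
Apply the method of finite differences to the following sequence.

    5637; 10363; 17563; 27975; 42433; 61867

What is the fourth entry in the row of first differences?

First differences: 4726, 7200, 10412, 14458, 19434
Second differences: 2474, 3212, 4046, 4976
Third differences: 738, 834, 930
Fourth differences: 96, 96

14458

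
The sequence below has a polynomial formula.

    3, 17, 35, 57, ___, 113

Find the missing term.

Using the first 4 terms:
D1: 14, 18, 22
D2: 4, 4
Constant second difference = 4.
Extend forward: 22 + 4 = 26;  57 + 26 = 83

83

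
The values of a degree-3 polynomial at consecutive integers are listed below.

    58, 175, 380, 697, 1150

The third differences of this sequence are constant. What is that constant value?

D1: 117, 205, 317, 453
D2: 88, 112, 136
D3: 24, 24

24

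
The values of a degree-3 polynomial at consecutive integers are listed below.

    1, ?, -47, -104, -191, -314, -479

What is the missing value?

-14

Using the last 5 terms:
Δ: -57, -87, -123, -165
Δ²: -30, -36, -42
Δ³: -6, -6
Constant third difference = -6.
Extend backward: -30 + 6 = -24;  -57 + 24 = -33;  -47 + 33 = -14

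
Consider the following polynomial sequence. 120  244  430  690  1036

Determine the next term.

1480

First differences: 124 , 186 , 260 , 346
Second differences: 62 , 74 , 86
Third differences: 12 , 12
Third differences constant at 12.
86 + 12 = 98;  346 + 98 = 444;  1036 + 444 = 1480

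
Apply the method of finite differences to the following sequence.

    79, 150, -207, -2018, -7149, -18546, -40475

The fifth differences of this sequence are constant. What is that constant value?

-240

D1: 71, -357, -1811, -5131, -11397, -21929
D2: -428, -1454, -3320, -6266, -10532
D3: -1026, -1866, -2946, -4266
D4: -840, -1080, -1320
D5: -240, -240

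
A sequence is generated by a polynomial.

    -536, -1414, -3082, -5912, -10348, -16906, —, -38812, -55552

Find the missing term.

-26174

Using the first 6 terms:
D1: -878  -1668  -2830  -4436  -6558
D2: -790  -1162  -1606  -2122
D3: -372  -444  -516
D4: -72  -72
Constant fourth difference = -72.
Extend forward: -516 − 72 = -588;  -2122 − 588 = -2710;  -6558 − 2710 = -9268;  -16906 − 9268 = -26174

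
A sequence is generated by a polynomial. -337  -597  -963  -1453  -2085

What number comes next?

Δ: -260, -366, -490, -632
Δ²: -106, -124, -142
Δ³: -18, -18
Third differences constant at -18.
-142 − 18 = -160;  -632 − 160 = -792;  -2085 − 792 = -2877

-2877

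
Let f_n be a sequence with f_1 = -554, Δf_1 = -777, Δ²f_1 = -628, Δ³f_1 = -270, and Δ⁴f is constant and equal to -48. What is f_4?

Build the table forward from the leading diagonal:
Fourth differences: -48  -48  -48  -48
Third differences: -270  -318  -366  -414
Second differences: -628  -898  -1216  -1582
First differences: -777  -1405  -2303  -3519
f: -554  -1331  -2736  -5039

-5039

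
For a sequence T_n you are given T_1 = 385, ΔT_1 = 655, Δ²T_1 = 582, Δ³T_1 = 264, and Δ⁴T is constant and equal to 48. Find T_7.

19045

Build the table forward from the leading diagonal:
Δ⁴: 48  48  48  48  48  48  48
Δ³: 264  312  360  408  456  504  552
Δ²: 582  846  1158  1518  1926  2382  2886
Δ: 655  1237  2083  3241  4759  6685  9067
T: 385  1040  2277  4360  7601  12360  19045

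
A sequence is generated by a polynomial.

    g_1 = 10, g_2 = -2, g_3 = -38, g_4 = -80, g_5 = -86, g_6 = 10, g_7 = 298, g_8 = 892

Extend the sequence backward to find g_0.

4

-12, -36, -42, -6, 96, 288, 594
-24, -6, 36, 102, 192, 306
18, 42, 66, 90, 114
24, 24, 24, 24
The fourth differences are constant at 24.
Work back: 18 − 24 = -6;  -24 + 6 = -18;  -12 + 18 = 6;  10 − 6 = 4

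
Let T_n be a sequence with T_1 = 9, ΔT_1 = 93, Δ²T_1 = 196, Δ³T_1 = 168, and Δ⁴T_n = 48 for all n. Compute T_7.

7587

Build the table forward from the leading diagonal:
Δ⁴: 48  48  48  48  48  48  48
Δ³: 168  216  264  312  360  408  456
Δ²: 196  364  580  844  1156  1516  1924
Δ: 93  289  653  1233  2077  3233  4749
T: 9  102  391  1044  2277  4354  7587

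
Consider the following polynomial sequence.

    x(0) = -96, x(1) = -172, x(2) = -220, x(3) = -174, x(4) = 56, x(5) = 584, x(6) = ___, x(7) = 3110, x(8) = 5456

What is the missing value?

1548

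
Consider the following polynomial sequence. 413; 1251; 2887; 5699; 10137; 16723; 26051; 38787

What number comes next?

55669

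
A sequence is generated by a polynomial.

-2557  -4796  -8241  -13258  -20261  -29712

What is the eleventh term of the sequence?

-133217

Δ: -2239, -3445, -5017, -7003, -9451
Δ²: -1206, -1572, -1986, -2448
Δ³: -366, -414, -462
Δ⁴: -48, -48
Fourth differences constant at -48.
-462 − 48 = -510;  -2448 − 510 = -2958;  -9451 − 2958 = -12409;  -29712 − 12409 = -42121
-510 − 48 = -558;  -2958 − 558 = -3516;  -12409 − 3516 = -15925;  -42121 − 15925 = -58046
-558 − 48 = -606;  -3516 − 606 = -4122;  -15925 − 4122 = -20047;  -58046 − 20047 = -78093
-606 − 48 = -654;  -4122 − 654 = -4776;  -20047 − 4776 = -24823;  -78093 − 24823 = -102916
-654 − 48 = -702;  -4776 − 702 = -5478;  -24823 − 5478 = -30301;  -102916 − 30301 = -133217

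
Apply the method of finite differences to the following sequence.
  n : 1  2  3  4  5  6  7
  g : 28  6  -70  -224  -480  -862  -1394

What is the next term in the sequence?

First differences: -22, -76, -154, -256, -382, -532
Second differences: -54, -78, -102, -126, -150
Third differences: -24, -24, -24, -24
Constant third difference = -24, so extend:
-150 − 24 = -174;  -532 − 174 = -706;  -1394 − 706 = -2100

-2100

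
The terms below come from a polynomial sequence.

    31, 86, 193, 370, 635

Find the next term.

First differences: 55 , 107 , 177 , 265
Second differences: 52 , 70 , 88
Third differences: 18 , 18
The third differences are constant (18).
88 + 18 = 106;  265 + 106 = 371;  635 + 371 = 1006

1006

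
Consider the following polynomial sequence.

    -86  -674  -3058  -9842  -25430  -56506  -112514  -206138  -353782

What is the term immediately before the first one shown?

-10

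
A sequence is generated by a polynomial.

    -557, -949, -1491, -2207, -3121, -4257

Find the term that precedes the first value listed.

-291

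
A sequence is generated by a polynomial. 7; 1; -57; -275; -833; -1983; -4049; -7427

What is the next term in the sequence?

-12585

Δ: -6, -58, -218, -558, -1150, -2066, -3378
Δ²: -52, -160, -340, -592, -916, -1312
Δ³: -108, -180, -252, -324, -396
Δ⁴: -72, -72, -72, -72
The fourth differences are constant (-72).
-396 − 72 = -468;  -1312 − 468 = -1780;  -3378 − 1780 = -5158;  -7427 − 5158 = -12585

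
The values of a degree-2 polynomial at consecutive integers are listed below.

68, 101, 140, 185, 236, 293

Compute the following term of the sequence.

First differences: 33, 39, 45, 51, 57
Second differences: 6, 6, 6, 6
Constant second difference = 6, so extend:
57 + 6 = 63;  293 + 63 = 356

356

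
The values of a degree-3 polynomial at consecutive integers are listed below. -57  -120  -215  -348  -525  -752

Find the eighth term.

-1380

D1: -63, -95, -133, -177, -227
D2: -32, -38, -44, -50
D3: -6, -6, -6
The third differences are constant (-6).
-50 − 6 = -56;  -227 − 56 = -283;  -752 − 283 = -1035
-56 − 6 = -62;  -283 − 62 = -345;  -1035 − 345 = -1380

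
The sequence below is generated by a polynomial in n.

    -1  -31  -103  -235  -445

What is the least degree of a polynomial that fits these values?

First differences: -30, -72, -132, -210
Second differences: -42, -60, -78
Third differences: -18, -18
The third differences are constant, so the polynomial has degree 3.

3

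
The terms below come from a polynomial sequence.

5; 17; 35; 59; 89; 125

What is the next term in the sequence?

D1: 12 , 18 , 24 , 30 , 36
D2: 6 , 6 , 6 , 6
The second differences are constant (6).
36 + 6 = 42;  125 + 42 = 167

167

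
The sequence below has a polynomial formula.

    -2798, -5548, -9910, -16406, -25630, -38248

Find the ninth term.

-104206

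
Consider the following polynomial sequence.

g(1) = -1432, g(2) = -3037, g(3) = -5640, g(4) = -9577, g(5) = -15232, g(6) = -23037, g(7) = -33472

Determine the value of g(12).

-145257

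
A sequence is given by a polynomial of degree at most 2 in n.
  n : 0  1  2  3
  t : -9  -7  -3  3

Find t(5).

21

Δ: 2, 4, 6
Δ²: 2, 2
Second differences constant at 2.
6 + 2 = 8;  3 + 8 = 11
8 + 2 = 10;  11 + 10 = 21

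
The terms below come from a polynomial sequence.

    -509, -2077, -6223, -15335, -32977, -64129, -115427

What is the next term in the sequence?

D1: -1568, -4146, -9112, -17642, -31152, -51298
D2: -2578, -4966, -8530, -13510, -20146
D3: -2388, -3564, -4980, -6636
D4: -1176, -1416, -1656
D5: -240, -240
Constant fifth difference = -240, so extend:
-1656 − 240 = -1896;  -6636 − 1896 = -8532;  -20146 − 8532 = -28678;  -51298 − 28678 = -79976;  -115427 − 79976 = -195403

-195403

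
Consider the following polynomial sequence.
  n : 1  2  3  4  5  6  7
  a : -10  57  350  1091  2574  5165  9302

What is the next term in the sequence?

15495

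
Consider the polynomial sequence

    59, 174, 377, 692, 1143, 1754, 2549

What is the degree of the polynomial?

Δ: 115, 203, 315, 451, 611, 795
Δ²: 88, 112, 136, 160, 184
Δ³: 24, 24, 24, 24
The third differences are constant, so the polynomial has degree 3.

3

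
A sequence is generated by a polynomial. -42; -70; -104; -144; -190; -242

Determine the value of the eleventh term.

Δ: -28  -34  -40  -46  -52
Δ²: -6  -6  -6  -6
The second differences are constant (-6).
-52 − 6 = -58;  -242 − 58 = -300
-58 − 6 = -64;  -300 − 64 = -364
-64 − 6 = -70;  -364 − 70 = -434
-70 − 6 = -76;  -434 − 76 = -510
-76 − 6 = -82;  -510 − 82 = -592

-592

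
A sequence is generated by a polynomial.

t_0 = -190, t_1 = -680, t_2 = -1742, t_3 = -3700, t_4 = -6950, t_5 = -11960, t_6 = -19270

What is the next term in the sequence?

-29492

First differences: -490  -1062  -1958  -3250  -5010  -7310
Second differences: -572  -896  -1292  -1760  -2300
Third differences: -324  -396  -468  -540
Fourth differences: -72  -72  -72
Fourth differences constant at -72.
-540 − 72 = -612;  -2300 − 612 = -2912;  -7310 − 2912 = -10222;  -19270 − 10222 = -29492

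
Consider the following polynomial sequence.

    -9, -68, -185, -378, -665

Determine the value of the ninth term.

First differences: -59  -117  -193  -287
Second differences: -58  -76  -94
Third differences: -18  -18
The third differences are constant (-18).
-94 − 18 = -112;  -287 − 112 = -399;  -665 − 399 = -1064
-112 − 18 = -130;  -399 − 130 = -529;  -1064 − 529 = -1593
-130 − 18 = -148;  -529 − 148 = -677;  -1593 − 677 = -2270
-148 − 18 = -166;  -677 − 166 = -843;  -2270 − 843 = -3113

-3113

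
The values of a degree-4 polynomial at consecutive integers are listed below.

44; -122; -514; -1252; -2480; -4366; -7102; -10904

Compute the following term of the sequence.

D1: -166, -392, -738, -1228, -1886, -2736, -3802
D2: -226, -346, -490, -658, -850, -1066
D3: -120, -144, -168, -192, -216
D4: -24, -24, -24, -24
Constant fourth difference = -24, so extend:
-216 − 24 = -240;  -1066 − 240 = -1306;  -3802 − 1306 = -5108;  -10904 − 5108 = -16012

-16012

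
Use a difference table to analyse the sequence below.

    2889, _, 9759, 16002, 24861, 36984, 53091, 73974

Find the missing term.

5556

Using the last 6 terms:
D1: 6243  8859  12123  16107  20883
D2: 2616  3264  3984  4776
D3: 648  720  792
D4: 72  72
Constant fourth difference = 72.
Extend backward: 648 − 72 = 576;  2616 − 576 = 2040;  6243 − 2040 = 4203;  9759 − 4203 = 5556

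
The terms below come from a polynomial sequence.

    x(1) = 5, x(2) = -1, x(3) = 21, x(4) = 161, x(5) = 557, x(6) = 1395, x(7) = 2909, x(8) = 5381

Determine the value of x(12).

32169

-6  22  140  396  838  1514  2472
28  118  256  442  676  958
90  138  186  234  282
48  48  48  48
Fourth differences constant at 48.
282 + 48 = 330;  958 + 330 = 1288;  2472 + 1288 = 3760;  5381 + 3760 = 9141
330 + 48 = 378;  1288 + 378 = 1666;  3760 + 1666 = 5426;  9141 + 5426 = 14567
378 + 48 = 426;  1666 + 426 = 2092;  5426 + 2092 = 7518;  14567 + 7518 = 22085
426 + 48 = 474;  2092 + 474 = 2566;  7518 + 2566 = 10084;  22085 + 10084 = 32169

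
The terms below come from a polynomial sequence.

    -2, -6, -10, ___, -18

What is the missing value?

-14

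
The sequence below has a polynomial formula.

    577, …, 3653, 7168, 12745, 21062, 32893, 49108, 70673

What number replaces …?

Using the last 7 terms:
D1: 3515  5577  8317  11831  16215  21565
D2: 2062  2740  3514  4384  5350
D3: 678  774  870  966
D4: 96  96  96
Constant fourth difference = 96.
Extend backward: 678 − 96 = 582;  2062 − 582 = 1480;  3515 − 1480 = 2035;  3653 − 2035 = 1618

1618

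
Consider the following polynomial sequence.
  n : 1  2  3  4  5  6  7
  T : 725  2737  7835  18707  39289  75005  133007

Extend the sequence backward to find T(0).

First differences: 2012, 5098, 10872, 20582, 35716, 58002
Second differences: 3086, 5774, 9710, 15134, 22286
Third differences: 2688, 3936, 5424, 7152
Fourth differences: 1248, 1488, 1728
Fifth differences: 240, 240
The fifth differences are constant at 240.
Work back: 1248 − 240 = 1008;  2688 − 1008 = 1680;  3086 − 1680 = 1406;  2012 − 1406 = 606;  725 − 606 = 119

119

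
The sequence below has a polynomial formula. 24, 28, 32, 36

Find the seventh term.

4, 4, 4
Constant first difference = 4, so extend:
36 + 4 = 40
40 + 4 = 44
44 + 4 = 48

48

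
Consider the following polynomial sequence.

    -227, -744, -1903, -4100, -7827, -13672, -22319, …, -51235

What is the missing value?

-34548

Using the first 7 terms:
Δ: -517, -1159, -2197, -3727, -5845, -8647
Δ²: -642, -1038, -1530, -2118, -2802
Δ³: -396, -492, -588, -684
Δ⁴: -96, -96, -96
Constant fourth difference = -96.
Extend forward: -684 − 96 = -780;  -2802 − 780 = -3582;  -8647 − 3582 = -12229;  -22319 − 12229 = -34548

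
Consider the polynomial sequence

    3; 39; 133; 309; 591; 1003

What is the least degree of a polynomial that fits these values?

First differences: 36, 94, 176, 282, 412
Second differences: 58, 82, 106, 130
Third differences: 24, 24, 24
The third differences are constant, so the polynomial has degree 3.

3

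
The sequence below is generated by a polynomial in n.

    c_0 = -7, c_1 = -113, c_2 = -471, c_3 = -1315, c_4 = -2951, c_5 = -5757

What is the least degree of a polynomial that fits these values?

4

-106, -358, -844, -1636, -2806
-252, -486, -792, -1170
-234, -306, -378
-72, -72
The fourth differences are constant, so the polynomial has degree 4.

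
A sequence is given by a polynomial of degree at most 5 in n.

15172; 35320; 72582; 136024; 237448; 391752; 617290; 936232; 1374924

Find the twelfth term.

20148, 37262, 63442, 101424, 154304, 225538, 318942, 438692
17114, 26180, 37982, 52880, 71234, 93404, 119750
9066, 11802, 14898, 18354, 22170, 26346
2736, 3096, 3456, 3816, 4176
360, 360, 360, 360
Constant fifth difference = 360, so extend:
4176 + 360 = 4536;  26346 + 4536 = 30882;  119750 + 30882 = 150632;  438692 + 150632 = 589324;  1374924 + 589324 = 1964248
4536 + 360 = 4896;  30882 + 4896 = 35778;  150632 + 35778 = 186410;  589324 + 186410 = 775734;  1964248 + 775734 = 2739982
4896 + 360 = 5256;  35778 + 5256 = 41034;  186410 + 41034 = 227444;  775734 + 227444 = 1003178;  2739982 + 1003178 = 3743160

3743160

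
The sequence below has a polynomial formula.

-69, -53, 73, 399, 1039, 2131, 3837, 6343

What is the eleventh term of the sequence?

D1: 16, 126, 326, 640, 1092, 1706, 2506
D2: 110, 200, 314, 452, 614, 800
D3: 90, 114, 138, 162, 186
D4: 24, 24, 24, 24
Constant fourth difference = 24, so extend:
186 + 24 = 210;  800 + 210 = 1010;  2506 + 1010 = 3516;  6343 + 3516 = 9859
210 + 24 = 234;  1010 + 234 = 1244;  3516 + 1244 = 4760;  9859 + 4760 = 14619
234 + 24 = 258;  1244 + 258 = 1502;  4760 + 1502 = 6262;  14619 + 6262 = 20881

20881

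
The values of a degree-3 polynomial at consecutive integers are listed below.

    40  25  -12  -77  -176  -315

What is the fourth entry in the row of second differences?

Δ: -15, -37, -65, -99, -139
Δ²: -22, -28, -34, -40
Δ³: -6, -6, -6

-40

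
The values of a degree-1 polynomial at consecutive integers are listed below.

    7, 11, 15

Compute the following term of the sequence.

19

D1: 4 , 4
First differences constant at 4.
15 + 4 = 19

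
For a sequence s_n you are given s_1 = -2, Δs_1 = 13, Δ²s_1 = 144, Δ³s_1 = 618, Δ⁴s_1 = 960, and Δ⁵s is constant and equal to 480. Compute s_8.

Build the table forward from the leading diagonal:
Fifth differences: 480, 480, 480, 480, 480, 480, 480, 480
Fourth differences: 960, 1440, 1920, 2400, 2880, 3360, 3840, 4320
Third differences: 618, 1578, 3018, 4938, 7338, 10218, 13578, 17418
Second differences: 144, 762, 2340, 5358, 10296, 17634, 27852, 41430
First differences: 13, 157, 919, 3259, 8617, 18913, 36547, 64399
s: -2, 11, 168, 1087, 4346, 12963, 31876, 68423

68423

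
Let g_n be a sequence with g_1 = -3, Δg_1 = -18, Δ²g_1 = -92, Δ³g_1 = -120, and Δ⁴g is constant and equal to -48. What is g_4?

-453

Build the table forward from the leading diagonal:
D4: -48, -48, -48, -48
D3: -120, -168, -216, -264
D2: -92, -212, -380, -596
D1: -18, -110, -322, -702
g: -3, -21, -131, -453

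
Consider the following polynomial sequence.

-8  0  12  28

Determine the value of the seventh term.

100

First differences: 8, 12, 16
Second differences: 4, 4
Second differences constant at 4.
16 + 4 = 20;  28 + 20 = 48
20 + 4 = 24;  48 + 24 = 72
24 + 4 = 28;  72 + 28 = 100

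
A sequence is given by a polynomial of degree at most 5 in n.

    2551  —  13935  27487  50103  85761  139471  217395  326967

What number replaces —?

Using the last 7 terms:
First differences: 13552  22616  35658  53710  77924  109572
Second differences: 9064  13042  18052  24214  31648
Third differences: 3978  5010  6162  7434
Fourth differences: 1032  1152  1272
Fifth differences: 120  120
Constant fifth difference = 120.
Extend backward: 1032 − 120 = 912;  3978 − 912 = 3066;  9064 − 3066 = 5998;  13552 − 5998 = 7554;  13935 − 7554 = 6381

6381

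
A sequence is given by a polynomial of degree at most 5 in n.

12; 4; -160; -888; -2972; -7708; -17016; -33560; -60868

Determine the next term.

D1: -8  -164  -728  -2084  -4736  -9308  -16544  -27308
D2: -156  -564  -1356  -2652  -4572  -7236  -10764
D3: -408  -792  -1296  -1920  -2664  -3528
D4: -384  -504  -624  -744  -864
D5: -120  -120  -120  -120
Fifth differences constant at -120.
-864 − 120 = -984;  -3528 − 984 = -4512;  -10764 − 4512 = -15276;  -27308 − 15276 = -42584;  -60868 − 42584 = -103452

-103452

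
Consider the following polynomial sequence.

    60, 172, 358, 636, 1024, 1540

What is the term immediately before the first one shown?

4

D1: 112, 186, 278, 388, 516
D2: 74, 92, 110, 128
D3: 18, 18, 18
The third differences are constant at 18.
Work back: 74 − 18 = 56;  112 − 56 = 56;  60 − 56 = 4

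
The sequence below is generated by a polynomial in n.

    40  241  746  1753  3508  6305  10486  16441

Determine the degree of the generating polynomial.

4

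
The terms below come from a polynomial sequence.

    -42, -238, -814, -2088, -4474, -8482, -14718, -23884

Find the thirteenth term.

-144954

D1: -196  -576  -1274  -2386  -4008  -6236  -9166
D2: -380  -698  -1112  -1622  -2228  -2930
D3: -318  -414  -510  -606  -702
D4: -96  -96  -96  -96
Fourth differences constant at -96.
-702 − 96 = -798;  -2930 − 798 = -3728;  -9166 − 3728 = -12894;  -23884 − 12894 = -36778
-798 − 96 = -894;  -3728 − 894 = -4622;  -12894 − 4622 = -17516;  -36778 − 17516 = -54294
-894 − 96 = -990;  -4622 − 990 = -5612;  -17516 − 5612 = -23128;  -54294 − 23128 = -77422
-990 − 96 = -1086;  -5612 − 1086 = -6698;  -23128 − 6698 = -29826;  -77422 − 29826 = -107248
-1086 − 96 = -1182;  -6698 − 1182 = -7880;  -29826 − 7880 = -37706;  -107248 − 37706 = -144954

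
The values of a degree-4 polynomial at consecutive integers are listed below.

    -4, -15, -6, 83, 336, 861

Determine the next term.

D1: -11, 9, 89, 253, 525
D2: 20, 80, 164, 272
D3: 60, 84, 108
D4: 24, 24
Fourth differences constant at 24.
108 + 24 = 132;  272 + 132 = 404;  525 + 404 = 929;  861 + 929 = 1790

1790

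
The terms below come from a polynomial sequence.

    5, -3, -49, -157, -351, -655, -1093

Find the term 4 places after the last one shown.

-8 , -46 , -108 , -194 , -304 , -438
-38 , -62 , -86 , -110 , -134
-24 , -24 , -24 , -24
The third differences are constant (-24).
-134 − 24 = -158;  -438 − 158 = -596;  -1093 − 596 = -1689
-158 − 24 = -182;  -596 − 182 = -778;  -1689 − 778 = -2467
-182 − 24 = -206;  -778 − 206 = -984;  -2467 − 984 = -3451
-206 − 24 = -230;  -984 − 230 = -1214;  -3451 − 1214 = -4665

-4665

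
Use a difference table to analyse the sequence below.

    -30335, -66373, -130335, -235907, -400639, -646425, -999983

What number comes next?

-36038, -63962, -105572, -164732, -245786, -353558
-27924, -41610, -59160, -81054, -107772
-13686, -17550, -21894, -26718
-3864, -4344, -4824
-480, -480
The fifth differences are constant (-480).
-4824 − 480 = -5304;  -26718 − 5304 = -32022;  -107772 − 32022 = -139794;  -353558 − 139794 = -493352;  -999983 − 493352 = -1493335

-1493335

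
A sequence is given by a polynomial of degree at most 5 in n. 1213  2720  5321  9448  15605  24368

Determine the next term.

36385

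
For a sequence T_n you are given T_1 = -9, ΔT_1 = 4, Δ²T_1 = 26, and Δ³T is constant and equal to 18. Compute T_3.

25

Build the table forward from the leading diagonal:
Δ³: 18  18  18
Δ²: 26  44  62
Δ: 4  30  74
T: -9  -5  25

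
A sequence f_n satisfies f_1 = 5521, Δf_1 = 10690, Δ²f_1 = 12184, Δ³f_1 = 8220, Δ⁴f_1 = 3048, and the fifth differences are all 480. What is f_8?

740675

Build the table forward from the leading diagonal:
Δ⁵: 480, 480, 480, 480, 480, 480, 480, 480
Δ⁴: 3048, 3528, 4008, 4488, 4968, 5448, 5928, 6408
Δ³: 8220, 11268, 14796, 18804, 23292, 28260, 33708, 39636
Δ²: 12184, 20404, 31672, 46468, 65272, 88564, 116824, 150532
Δ: 10690, 22874, 43278, 74950, 121418, 186690, 275254, 392078
f: 5521, 16211, 39085, 82363, 157313, 278731, 465421, 740675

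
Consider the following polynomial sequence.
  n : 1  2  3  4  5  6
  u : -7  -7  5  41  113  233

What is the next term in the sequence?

D1: 0, 12, 36, 72, 120
D2: 12, 24, 36, 48
D3: 12, 12, 12
The third differences are constant (12).
48 + 12 = 60;  120 + 60 = 180;  233 + 180 = 413

413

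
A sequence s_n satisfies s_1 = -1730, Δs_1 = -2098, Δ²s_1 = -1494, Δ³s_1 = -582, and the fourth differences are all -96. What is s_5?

-21510

Build the table forward from the leading diagonal:
D4: -96, -96, -96, -96, -96
D3: -582, -678, -774, -870, -966
D2: -1494, -2076, -2754, -3528, -4398
D1: -2098, -3592, -5668, -8422, -11950
s: -1730, -3828, -7420, -13088, -21510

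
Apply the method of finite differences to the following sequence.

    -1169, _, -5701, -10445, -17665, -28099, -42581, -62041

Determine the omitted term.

Using the last 6 terms:
-4744, -7220, -10434, -14482, -19460
-2476, -3214, -4048, -4978
-738, -834, -930
-96, -96
Constant fourth difference = -96.
Extend backward: -738 + 96 = -642;  -2476 + 642 = -1834;  -4744 + 1834 = -2910;  -5701 + 2910 = -2791

-2791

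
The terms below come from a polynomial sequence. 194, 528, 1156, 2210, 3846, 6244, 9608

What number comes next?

14166

334, 628, 1054, 1636, 2398, 3364
294, 426, 582, 762, 966
132, 156, 180, 204
24, 24, 24
Fourth differences constant at 24.
204 + 24 = 228;  966 + 228 = 1194;  3364 + 1194 = 4558;  9608 + 4558 = 14166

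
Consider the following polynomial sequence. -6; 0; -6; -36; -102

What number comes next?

-216

D1: 6, -6, -30, -66
D2: -12, -24, -36
D3: -12, -12
Third differences constant at -12.
-36 − 12 = -48;  -66 − 48 = -114;  -102 − 114 = -216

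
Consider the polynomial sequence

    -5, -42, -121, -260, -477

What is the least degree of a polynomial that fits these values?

3

Δ: -37, -79, -139, -217
Δ²: -42, -60, -78
Δ³: -18, -18
The third differences are constant, so the polynomial has degree 3.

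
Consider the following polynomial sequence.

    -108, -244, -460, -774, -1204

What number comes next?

-1768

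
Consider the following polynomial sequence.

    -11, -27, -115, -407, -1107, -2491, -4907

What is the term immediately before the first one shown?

First differences: -16  -88  -292  -700  -1384  -2416
Second differences: -72  -204  -408  -684  -1032
Third differences: -132  -204  -276  -348
Fourth differences: -72  -72  -72
The fourth differences are constant at -72.
Work back: -132 + 72 = -60;  -72 + 60 = -12;  -16 + 12 = -4;  -11 + 4 = -7

-7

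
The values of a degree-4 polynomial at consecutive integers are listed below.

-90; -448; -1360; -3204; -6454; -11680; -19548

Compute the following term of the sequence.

-30820

D1: -358, -912, -1844, -3250, -5226, -7868
D2: -554, -932, -1406, -1976, -2642
D3: -378, -474, -570, -666
D4: -96, -96, -96
Constant fourth difference = -96, so extend:
-666 − 96 = -762;  -2642 − 762 = -3404;  -7868 − 3404 = -11272;  -19548 − 11272 = -30820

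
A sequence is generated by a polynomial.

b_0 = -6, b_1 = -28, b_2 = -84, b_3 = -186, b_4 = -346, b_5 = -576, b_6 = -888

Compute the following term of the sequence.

-1294

D1: -22, -56, -102, -160, -230, -312
D2: -34, -46, -58, -70, -82
D3: -12, -12, -12, -12
The third differences are constant (-12).
-82 − 12 = -94;  -312 − 94 = -406;  -888 − 406 = -1294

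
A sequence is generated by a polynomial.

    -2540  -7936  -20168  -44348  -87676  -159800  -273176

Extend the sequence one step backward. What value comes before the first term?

D1: -5396  -12232  -24180  -43328  -72124  -113376
D2: -6836  -11948  -19148  -28796  -41252
D3: -5112  -7200  -9648  -12456
D4: -2088  -2448  -2808
D5: -360  -360
The fifth differences are constant at -360.
Work back: -2088 + 360 = -1728;  -5112 + 1728 = -3384;  -6836 + 3384 = -3452;  -5396 + 3452 = -1944;  -2540 + 1944 = -596

-596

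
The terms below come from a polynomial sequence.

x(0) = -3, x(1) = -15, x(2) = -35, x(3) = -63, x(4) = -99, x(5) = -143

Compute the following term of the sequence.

-195

Δ: -12  -20  -28  -36  -44
Δ²: -8  -8  -8  -8
Constant second difference = -8, so extend:
-44 − 8 = -52;  -143 − 52 = -195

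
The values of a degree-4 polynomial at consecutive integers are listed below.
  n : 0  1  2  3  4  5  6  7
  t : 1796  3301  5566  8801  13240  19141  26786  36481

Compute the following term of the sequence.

1505  2265  3235  4439  5901  7645  9695
760  970  1204  1462  1744  2050
210  234  258  282  306
24  24  24  24
Fourth differences constant at 24.
306 + 24 = 330;  2050 + 330 = 2380;  9695 + 2380 = 12075;  36481 + 12075 = 48556

48556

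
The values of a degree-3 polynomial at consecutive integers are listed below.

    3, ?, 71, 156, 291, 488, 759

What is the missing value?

Using the last 5 terms:
D1: 85, 135, 197, 271
D2: 50, 62, 74
D3: 12, 12
Constant third difference = 12.
Extend backward: 50 − 12 = 38;  85 − 38 = 47;  71 − 47 = 24

24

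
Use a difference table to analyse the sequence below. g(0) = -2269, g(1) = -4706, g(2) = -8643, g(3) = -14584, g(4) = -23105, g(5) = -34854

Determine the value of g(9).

-129610

First differences: -2437, -3937, -5941, -8521, -11749
Second differences: -1500, -2004, -2580, -3228
Third differences: -504, -576, -648
Fourth differences: -72, -72
Constant fourth difference = -72, so extend:
-648 − 72 = -720;  -3228 − 720 = -3948;  -11749 − 3948 = -15697;  -34854 − 15697 = -50551
-720 − 72 = -792;  -3948 − 792 = -4740;  -15697 − 4740 = -20437;  -50551 − 20437 = -70988
-792 − 72 = -864;  -4740 − 864 = -5604;  -20437 − 5604 = -26041;  -70988 − 26041 = -97029
-864 − 72 = -936;  -5604 − 936 = -6540;  -26041 − 6540 = -32581;  -97029 − 32581 = -129610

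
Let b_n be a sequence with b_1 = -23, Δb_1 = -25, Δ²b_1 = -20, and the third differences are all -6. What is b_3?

Build the table forward from the leading diagonal:
Third differences: -6  -6  -6
Second differences: -20  -26  -32
First differences: -25  -45  -71
b: -23  -48  -93

-93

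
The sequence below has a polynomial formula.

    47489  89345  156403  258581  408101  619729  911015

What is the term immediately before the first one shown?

22981

Δ: 41856  67058  102178  149520  211628  291286
Δ²: 25202  35120  47342  62108  79658
Δ³: 9918  12222  14766  17550
Δ⁴: 2304  2544  2784
Δ⁵: 240  240
The fifth differences are constant at 240.
Work back: 2304 − 240 = 2064;  9918 − 2064 = 7854;  25202 − 7854 = 17348;  41856 − 17348 = 24508;  47489 − 24508 = 22981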